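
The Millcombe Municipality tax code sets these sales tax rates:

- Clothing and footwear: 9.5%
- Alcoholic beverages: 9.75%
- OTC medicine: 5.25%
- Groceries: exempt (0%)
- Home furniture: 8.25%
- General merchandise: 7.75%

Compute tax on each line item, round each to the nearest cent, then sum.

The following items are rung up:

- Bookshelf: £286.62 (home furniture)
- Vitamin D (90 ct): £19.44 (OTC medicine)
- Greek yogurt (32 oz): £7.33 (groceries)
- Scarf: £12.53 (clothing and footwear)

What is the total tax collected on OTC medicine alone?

£1.02

Vitamin D (90 ct) £19.44: OTC medicine → 5.25% → £1.02
Tax on OTC medicine = £1.02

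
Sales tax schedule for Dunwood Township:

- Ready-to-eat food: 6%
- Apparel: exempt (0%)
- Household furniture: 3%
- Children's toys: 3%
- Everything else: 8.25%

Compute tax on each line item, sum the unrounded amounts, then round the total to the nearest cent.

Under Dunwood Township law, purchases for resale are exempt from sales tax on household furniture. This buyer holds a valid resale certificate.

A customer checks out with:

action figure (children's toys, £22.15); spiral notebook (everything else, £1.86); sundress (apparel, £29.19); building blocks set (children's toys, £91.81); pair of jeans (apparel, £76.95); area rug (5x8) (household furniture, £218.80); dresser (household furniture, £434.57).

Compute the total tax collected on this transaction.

Action figure £22.15: children's toys → 3% → £0.6645
Spiral notebook £1.86: everything else → 8.25% → £0.15345
Sundress £29.19: apparel → 0% → £0.00
Building blocks set £91.81: children's toys → 3% → £2.7543
Pair of jeans £76.95: apparel → 0% → £0.00
Area rug (5x8) £218.80: household furniture, buyer-exempt → 0% → £0.00
Dresser £434.57: household furniture, buyer-exempt → 0% → £0.00
Unrounded tax sum = £3.57225 → £3.57

£3.57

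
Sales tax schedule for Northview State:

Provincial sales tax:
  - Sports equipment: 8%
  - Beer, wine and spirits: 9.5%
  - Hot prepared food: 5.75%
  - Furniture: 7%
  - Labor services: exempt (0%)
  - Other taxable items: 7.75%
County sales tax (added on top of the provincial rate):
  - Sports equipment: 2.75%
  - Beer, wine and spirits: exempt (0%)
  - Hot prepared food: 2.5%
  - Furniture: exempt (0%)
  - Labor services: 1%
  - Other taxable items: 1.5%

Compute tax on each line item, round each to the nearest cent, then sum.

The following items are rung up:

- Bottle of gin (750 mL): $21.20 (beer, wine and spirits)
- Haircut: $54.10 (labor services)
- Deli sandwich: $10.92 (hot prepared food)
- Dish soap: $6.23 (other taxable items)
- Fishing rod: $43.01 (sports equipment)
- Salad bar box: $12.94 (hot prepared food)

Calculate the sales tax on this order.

Bottle of gin (750 mL) $21.20: beer, wine and spirits → 9.5% + 0% county = 9.5% → $2.01
Haircut $54.10: labor services → 0% + 1% county = 1% → $0.54
Deli sandwich $10.92: hot prepared food → 5.75% + 2.5% county = 8.25% → $0.90
Dish soap $6.23: other taxable items → 7.75% + 1.5% county = 9.25% → $0.58
Fishing rod $43.01: sports equipment → 8% + 2.75% county = 10.75% → $4.62
Salad bar box $12.94: hot prepared food → 5.75% + 2.5% county = 8.25% → $1.07
Total tax = $2.01 + $0.54 + $0.90 + $0.58 + $4.62 + $1.07 = $9.72

$9.72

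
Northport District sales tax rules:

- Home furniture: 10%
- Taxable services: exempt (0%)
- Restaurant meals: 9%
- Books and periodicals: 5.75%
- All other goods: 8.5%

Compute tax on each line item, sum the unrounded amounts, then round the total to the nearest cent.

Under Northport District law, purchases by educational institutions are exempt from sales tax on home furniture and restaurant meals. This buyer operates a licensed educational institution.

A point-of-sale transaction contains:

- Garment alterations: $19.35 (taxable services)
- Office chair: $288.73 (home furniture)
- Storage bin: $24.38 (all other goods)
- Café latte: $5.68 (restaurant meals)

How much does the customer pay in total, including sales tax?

$340.21

Garment alterations $19.35: taxable services → 0% → $0.00
Office chair $288.73: home furniture, buyer-exempt → 0% → $0.00
Storage bin $24.38: all other goods → 8.5% → $2.0723
Café latte $5.68: restaurant meals, buyer-exempt → 0% → $0.00
Subtotal = $338.14; unrounded tax = $2.0723 → $2.07; total due = $340.21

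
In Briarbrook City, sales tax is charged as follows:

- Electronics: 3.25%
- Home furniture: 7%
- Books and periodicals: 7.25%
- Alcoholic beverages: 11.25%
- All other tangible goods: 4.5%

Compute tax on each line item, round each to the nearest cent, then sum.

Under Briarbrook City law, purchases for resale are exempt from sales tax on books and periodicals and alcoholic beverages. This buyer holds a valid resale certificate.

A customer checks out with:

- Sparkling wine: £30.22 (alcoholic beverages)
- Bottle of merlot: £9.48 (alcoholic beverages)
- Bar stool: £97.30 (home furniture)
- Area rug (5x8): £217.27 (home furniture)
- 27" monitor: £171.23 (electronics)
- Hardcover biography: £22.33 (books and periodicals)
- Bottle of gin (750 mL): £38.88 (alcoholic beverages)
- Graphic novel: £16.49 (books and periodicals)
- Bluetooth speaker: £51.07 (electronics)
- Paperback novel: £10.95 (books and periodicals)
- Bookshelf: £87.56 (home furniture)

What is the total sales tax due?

Sparkling wine £30.22: alcoholic beverages, buyer-exempt → 0% → £0.00
Bottle of merlot £9.48: alcoholic beverages, buyer-exempt → 0% → £0.00
Bar stool £97.30: home furniture → 7% → £6.81
Area rug (5x8) £217.27: home furniture → 7% → £15.21
27" monitor £171.23: electronics → 3.25% → £5.56
Hardcover biography £22.33: books and periodicals, buyer-exempt → 0% → £0.00
Bottle of gin (750 mL) £38.88: alcoholic beverages, buyer-exempt → 0% → £0.00
Graphic novel £16.49: books and periodicals, buyer-exempt → 0% → £0.00
Bluetooth speaker £51.07: electronics → 3.25% → £1.66
Paperback novel £10.95: books and periodicals, buyer-exempt → 0% → £0.00
Bookshelf £87.56: home furniture → 7% → £6.13
Total tax = £6.81 + £15.21 + £5.56 + £1.66 + £6.13 = £35.37

£35.37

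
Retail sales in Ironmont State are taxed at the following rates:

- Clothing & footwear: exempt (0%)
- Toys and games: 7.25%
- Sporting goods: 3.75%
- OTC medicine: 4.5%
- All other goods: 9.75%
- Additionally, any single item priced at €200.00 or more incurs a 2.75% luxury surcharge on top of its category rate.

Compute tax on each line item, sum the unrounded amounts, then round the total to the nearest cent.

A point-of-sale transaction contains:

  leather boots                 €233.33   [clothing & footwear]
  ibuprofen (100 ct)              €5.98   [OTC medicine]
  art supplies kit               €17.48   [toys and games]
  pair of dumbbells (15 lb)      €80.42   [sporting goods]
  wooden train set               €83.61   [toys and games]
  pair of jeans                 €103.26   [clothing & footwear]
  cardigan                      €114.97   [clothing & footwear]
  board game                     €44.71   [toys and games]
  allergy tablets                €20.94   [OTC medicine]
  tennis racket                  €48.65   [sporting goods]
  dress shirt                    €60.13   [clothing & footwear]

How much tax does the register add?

Leather boots €233.33: clothing & footwear → 0% + 2.75% surcharge = 2.75% → €6.416575
Ibuprofen (100 ct) €5.98: OTC medicine → 4.5% → €0.2691
Art supplies kit €17.48: toys and games → 7.25% → €1.2673
Pair of dumbbells (15 lb) €80.42: sporting goods → 3.75% → €3.01575
Wooden train set €83.61: toys and games → 7.25% → €6.061725
Pair of jeans €103.26: clothing & footwear → 0% → €0.00
Cardigan €114.97: clothing & footwear → 0% → €0.00
Board game €44.71: toys and games → 7.25% → €3.241475
Allergy tablets €20.94: OTC medicine → 4.5% → €0.9423
Tennis racket €48.65: sporting goods → 3.75% → €1.824375
Dress shirt €60.13: clothing & footwear → 0% → €0.00
Unrounded tax sum = €23.0386 → €23.04

€23.04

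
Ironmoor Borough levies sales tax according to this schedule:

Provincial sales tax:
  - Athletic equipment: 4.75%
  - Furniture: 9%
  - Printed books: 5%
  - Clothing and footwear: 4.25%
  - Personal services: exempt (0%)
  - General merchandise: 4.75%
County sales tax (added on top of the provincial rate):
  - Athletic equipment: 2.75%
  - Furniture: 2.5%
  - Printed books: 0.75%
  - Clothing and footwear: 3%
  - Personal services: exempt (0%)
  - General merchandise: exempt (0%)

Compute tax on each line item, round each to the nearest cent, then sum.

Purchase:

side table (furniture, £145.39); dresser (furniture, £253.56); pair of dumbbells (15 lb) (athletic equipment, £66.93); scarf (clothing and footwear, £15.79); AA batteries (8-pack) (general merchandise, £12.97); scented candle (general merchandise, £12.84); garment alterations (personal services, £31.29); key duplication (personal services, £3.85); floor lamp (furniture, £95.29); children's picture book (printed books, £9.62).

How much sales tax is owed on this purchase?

£64.78

Side table £145.39: furniture → 9% + 2.5% county = 11.5% → £16.72
Dresser £253.56: furniture → 9% + 2.5% county = 11.5% → £29.16
Pair of dumbbells (15 lb) £66.93: athletic equipment → 4.75% + 2.75% county = 7.5% → £5.02
Scarf £15.79: clothing and footwear → 4.25% + 3% county = 7.25% → £1.14
AA batteries (8-pack) £12.97: general merchandise → 4.75% + 0% county = 4.75% → £0.62
Scented candle £12.84: general merchandise → 4.75% + 0% county = 4.75% → £0.61
Garment alterations £31.29: personal services → 0% + 0% county = 0% → £0.00
Key duplication £3.85: personal services → 0% + 0% county = 0% → £0.00
Floor lamp £95.29: furniture → 9% + 2.5% county = 11.5% → £10.96
Children's picture book £9.62: printed books → 5% + 0.75% county = 5.75% → £0.55
Total tax = £16.72 + £29.16 + £5.02 + £1.14 + £0.62 + £0.61 + £10.96 + £0.55 = £64.78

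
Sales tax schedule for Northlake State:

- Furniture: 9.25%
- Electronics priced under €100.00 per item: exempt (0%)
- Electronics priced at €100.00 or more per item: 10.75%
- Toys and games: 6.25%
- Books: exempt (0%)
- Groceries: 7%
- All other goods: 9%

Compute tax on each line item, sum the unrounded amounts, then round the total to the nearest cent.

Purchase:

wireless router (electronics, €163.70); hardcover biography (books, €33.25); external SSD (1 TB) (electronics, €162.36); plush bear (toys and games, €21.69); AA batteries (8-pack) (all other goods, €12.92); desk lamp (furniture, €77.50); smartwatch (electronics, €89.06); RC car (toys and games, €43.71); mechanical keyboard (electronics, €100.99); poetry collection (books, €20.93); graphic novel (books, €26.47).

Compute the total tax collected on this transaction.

Wireless router €163.70: electronics, €100.00 or more → 10.75% → €17.59775
Hardcover biography €33.25: books → 0% → €0.00
External SSD (1 TB) €162.36: electronics, €100.00 or more → 10.75% → €17.4537
Plush bear €21.69: toys and games → 6.25% → €1.355625
AA batteries (8-pack) €12.92: all other goods → 9% → €1.1628
Desk lamp €77.50: furniture → 9.25% → €7.16875
Smartwatch €89.06: electronics, under €100.00 → 0% → €0.00
RC car €43.71: toys and games → 6.25% → €2.731875
Mechanical keyboard €100.99: electronics, €100.00 or more → 10.75% → €10.856425
Poetry collection €20.93: books → 0% → €0.00
Graphic novel €26.47: books → 0% → €0.00
Unrounded tax sum = €58.326925 → €58.33

€58.33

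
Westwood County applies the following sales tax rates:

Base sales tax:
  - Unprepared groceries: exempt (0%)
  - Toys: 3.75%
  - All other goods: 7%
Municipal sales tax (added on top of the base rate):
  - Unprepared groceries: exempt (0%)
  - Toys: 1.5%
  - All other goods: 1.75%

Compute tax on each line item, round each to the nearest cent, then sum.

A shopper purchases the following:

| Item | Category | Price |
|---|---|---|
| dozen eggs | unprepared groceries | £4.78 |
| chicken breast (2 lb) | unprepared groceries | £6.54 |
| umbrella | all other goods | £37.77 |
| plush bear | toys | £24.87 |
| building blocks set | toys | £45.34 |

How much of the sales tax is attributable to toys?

Plush bear £24.87: toys → 3.75% + 1.5% municipal = 5.25% → £1.31
Building blocks set £45.34: toys → 3.75% + 1.5% municipal = 5.25% → £2.38
Tax on toys = £1.31 + £2.38 = £3.69

£3.69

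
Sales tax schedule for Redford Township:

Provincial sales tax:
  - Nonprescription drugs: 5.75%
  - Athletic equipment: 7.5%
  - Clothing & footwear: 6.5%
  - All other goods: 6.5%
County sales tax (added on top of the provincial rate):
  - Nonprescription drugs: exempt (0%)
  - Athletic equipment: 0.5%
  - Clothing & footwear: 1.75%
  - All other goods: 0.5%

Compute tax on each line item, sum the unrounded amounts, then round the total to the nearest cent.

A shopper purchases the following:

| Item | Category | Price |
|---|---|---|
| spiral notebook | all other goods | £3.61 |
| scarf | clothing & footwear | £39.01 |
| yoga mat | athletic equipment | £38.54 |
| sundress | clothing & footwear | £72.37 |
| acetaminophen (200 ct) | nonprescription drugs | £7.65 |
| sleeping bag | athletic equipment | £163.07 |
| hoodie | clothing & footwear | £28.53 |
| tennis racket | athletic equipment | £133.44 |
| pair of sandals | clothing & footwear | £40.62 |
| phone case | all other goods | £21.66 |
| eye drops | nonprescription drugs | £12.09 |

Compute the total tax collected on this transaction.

Spiral notebook £3.61: all other goods → 6.5% + 0.5% county = 7% → £0.2527
Scarf £39.01: clothing & footwear → 6.5% + 1.75% county = 8.25% → £3.218325
Yoga mat £38.54: athletic equipment → 7.5% + 0.5% county = 8% → £3.0832
Sundress £72.37: clothing & footwear → 6.5% + 1.75% county = 8.25% → £5.970525
Acetaminophen (200 ct) £7.65: nonprescription drugs → 5.75% + 0% county = 5.75% → £0.439875
Sleeping bag £163.07: athletic equipment → 7.5% + 0.5% county = 8% → £13.0456
Hoodie £28.53: clothing & footwear → 6.5% + 1.75% county = 8.25% → £2.353725
Tennis racket £133.44: athletic equipment → 7.5% + 0.5% county = 8% → £10.6752
Pair of sandals £40.62: clothing & footwear → 6.5% + 1.75% county = 8.25% → £3.35115
Phone case £21.66: all other goods → 6.5% + 0.5% county = 7% → £1.5162
Eye drops £12.09: nonprescription drugs → 5.75% + 0% county = 5.75% → £0.695175
Unrounded tax sum = £44.601675 → £44.60

£44.60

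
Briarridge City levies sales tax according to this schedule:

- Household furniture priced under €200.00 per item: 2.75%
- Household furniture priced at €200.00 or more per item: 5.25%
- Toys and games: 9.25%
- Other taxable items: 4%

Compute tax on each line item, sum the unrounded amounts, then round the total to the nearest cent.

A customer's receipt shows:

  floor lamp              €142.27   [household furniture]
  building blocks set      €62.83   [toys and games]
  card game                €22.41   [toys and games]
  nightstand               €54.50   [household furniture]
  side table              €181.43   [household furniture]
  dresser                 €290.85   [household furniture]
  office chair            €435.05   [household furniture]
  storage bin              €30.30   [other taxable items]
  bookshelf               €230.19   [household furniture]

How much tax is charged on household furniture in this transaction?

Floor lamp €142.27: household furniture, under €200.00 → 2.75% → €3.912425
Nightstand €54.50: household furniture, under €200.00 → 2.75% → €1.49875
Side table €181.43: household furniture, under €200.00 → 2.75% → €4.989325
Dresser €290.85: household furniture, €200.00 or more → 5.25% → €15.269625
Office chair €435.05: household furniture, €200.00 or more → 5.25% → €22.840125
Bookshelf €230.19: household furniture, €200.00 or more → 5.25% → €12.084975
Tax on household furniture: unrounded sum = €60.595225 → €60.60

€60.60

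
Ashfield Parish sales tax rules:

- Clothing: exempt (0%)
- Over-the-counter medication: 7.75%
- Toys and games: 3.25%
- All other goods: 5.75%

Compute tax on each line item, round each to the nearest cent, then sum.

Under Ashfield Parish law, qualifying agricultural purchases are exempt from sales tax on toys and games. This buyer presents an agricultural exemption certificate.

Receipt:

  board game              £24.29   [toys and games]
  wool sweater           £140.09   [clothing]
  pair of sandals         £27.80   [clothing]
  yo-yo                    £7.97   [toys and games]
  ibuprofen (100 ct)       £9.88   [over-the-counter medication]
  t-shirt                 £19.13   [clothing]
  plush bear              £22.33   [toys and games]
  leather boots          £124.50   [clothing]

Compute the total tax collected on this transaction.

£0.77

Board game £24.29: toys and games, buyer-exempt → 0% → £0.00
Wool sweater £140.09: clothing → 0% → £0.00
Pair of sandals £27.80: clothing → 0% → £0.00
Yo-yo £7.97: toys and games, buyer-exempt → 0% → £0.00
Ibuprofen (100 ct) £9.88: over-the-counter medication → 7.75% → £0.77
T-shirt £19.13: clothing → 0% → £0.00
Plush bear £22.33: toys and games, buyer-exempt → 0% → £0.00
Leather boots £124.50: clothing → 0% → £0.00
Total tax = £0.77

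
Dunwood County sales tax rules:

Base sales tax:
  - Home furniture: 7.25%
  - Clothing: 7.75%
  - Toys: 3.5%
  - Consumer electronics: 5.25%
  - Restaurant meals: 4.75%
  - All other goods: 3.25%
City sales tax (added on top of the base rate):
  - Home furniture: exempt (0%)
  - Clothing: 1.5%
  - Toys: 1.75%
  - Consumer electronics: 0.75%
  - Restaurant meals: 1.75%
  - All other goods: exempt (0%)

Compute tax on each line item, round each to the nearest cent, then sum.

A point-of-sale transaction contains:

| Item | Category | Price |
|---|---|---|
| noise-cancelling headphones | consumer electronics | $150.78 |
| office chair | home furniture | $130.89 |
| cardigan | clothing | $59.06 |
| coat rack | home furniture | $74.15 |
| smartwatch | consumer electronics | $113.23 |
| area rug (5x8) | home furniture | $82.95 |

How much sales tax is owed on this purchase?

Noise-cancelling headphones $150.78: consumer electronics → 5.25% + 0.75% city = 6% → $9.05
Office chair $130.89: home furniture → 7.25% + 0% city = 7.25% → $9.49
Cardigan $59.06: clothing → 7.75% + 1.5% city = 9.25% → $5.46
Coat rack $74.15: home furniture → 7.25% + 0% city = 7.25% → $5.38
Smartwatch $113.23: consumer electronics → 5.25% + 0.75% city = 6% → $6.79
Area rug (5x8) $82.95: home furniture → 7.25% + 0% city = 7.25% → $6.01
Total tax = $9.05 + $9.49 + $5.46 + $5.38 + $6.79 + $6.01 = $42.18

$42.18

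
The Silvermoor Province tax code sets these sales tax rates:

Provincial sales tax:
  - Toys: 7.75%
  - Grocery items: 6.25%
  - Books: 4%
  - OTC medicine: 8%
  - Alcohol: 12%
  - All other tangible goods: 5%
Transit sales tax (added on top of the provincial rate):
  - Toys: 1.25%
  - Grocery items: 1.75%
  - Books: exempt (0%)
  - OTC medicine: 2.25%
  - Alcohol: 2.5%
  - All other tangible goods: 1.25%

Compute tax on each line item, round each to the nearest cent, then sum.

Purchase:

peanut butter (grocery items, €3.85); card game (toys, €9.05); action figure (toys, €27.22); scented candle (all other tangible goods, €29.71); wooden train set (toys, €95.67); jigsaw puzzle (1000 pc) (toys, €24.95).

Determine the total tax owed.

€16.29

Peanut butter €3.85: grocery items → 6.25% + 1.75% transit = 8% → €0.31
Card game €9.05: toys → 7.75% + 1.25% transit = 9% → €0.81
Action figure €27.22: toys → 7.75% + 1.25% transit = 9% → €2.45
Scented candle €29.71: all other tangible goods → 5% + 1.25% transit = 6.25% → €1.86
Wooden train set €95.67: toys → 7.75% + 1.25% transit = 9% → €8.61
Jigsaw puzzle (1000 pc) €24.95: toys → 7.75% + 1.25% transit = 9% → €2.25
Total tax = €0.31 + €0.81 + €2.45 + €1.86 + €8.61 + €2.25 = €16.29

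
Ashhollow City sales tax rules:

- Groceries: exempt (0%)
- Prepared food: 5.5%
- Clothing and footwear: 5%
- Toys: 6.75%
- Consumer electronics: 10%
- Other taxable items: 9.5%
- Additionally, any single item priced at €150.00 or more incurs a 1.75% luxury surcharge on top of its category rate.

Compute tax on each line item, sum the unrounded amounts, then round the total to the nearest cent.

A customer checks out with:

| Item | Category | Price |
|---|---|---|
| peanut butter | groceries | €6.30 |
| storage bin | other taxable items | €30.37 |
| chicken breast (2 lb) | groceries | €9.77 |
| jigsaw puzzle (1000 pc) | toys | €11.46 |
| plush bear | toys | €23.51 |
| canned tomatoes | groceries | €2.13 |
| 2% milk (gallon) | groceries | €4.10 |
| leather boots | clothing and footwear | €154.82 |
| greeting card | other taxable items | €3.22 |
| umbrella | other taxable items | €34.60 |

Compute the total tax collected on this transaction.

Peanut butter €6.30: groceries → 0% → €0.00
Storage bin €30.37: other taxable items → 9.5% → €2.88515
Chicken breast (2 lb) €9.77: groceries → 0% → €0.00
Jigsaw puzzle (1000 pc) €11.46: toys → 6.75% → €0.77355
Plush bear €23.51: toys → 6.75% → €1.586925
Canned tomatoes €2.13: groceries → 0% → €0.00
2% milk (gallon) €4.10: groceries → 0% → €0.00
Leather boots €154.82: clothing and footwear → 5% + 1.75% surcharge = 6.75% → €10.45035
Greeting card €3.22: other taxable items → 9.5% → €0.3059
Umbrella €34.60: other taxable items → 9.5% → €3.287
Unrounded tax sum = €19.288875 → €19.29

€19.29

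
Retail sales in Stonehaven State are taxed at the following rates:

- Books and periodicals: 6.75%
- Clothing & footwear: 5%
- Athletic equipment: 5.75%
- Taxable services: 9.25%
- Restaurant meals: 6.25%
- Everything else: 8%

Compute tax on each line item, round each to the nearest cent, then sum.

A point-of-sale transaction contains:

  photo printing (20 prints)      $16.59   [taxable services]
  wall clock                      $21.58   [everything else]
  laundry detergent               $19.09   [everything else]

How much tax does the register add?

Photo printing (20 prints) $16.59: taxable services → 9.25% → $1.53
Wall clock $21.58: everything else → 8% → $1.73
Laundry detergent $19.09: everything else → 8% → $1.53
Total tax = $1.53 + $1.73 + $1.53 = $4.79

$4.79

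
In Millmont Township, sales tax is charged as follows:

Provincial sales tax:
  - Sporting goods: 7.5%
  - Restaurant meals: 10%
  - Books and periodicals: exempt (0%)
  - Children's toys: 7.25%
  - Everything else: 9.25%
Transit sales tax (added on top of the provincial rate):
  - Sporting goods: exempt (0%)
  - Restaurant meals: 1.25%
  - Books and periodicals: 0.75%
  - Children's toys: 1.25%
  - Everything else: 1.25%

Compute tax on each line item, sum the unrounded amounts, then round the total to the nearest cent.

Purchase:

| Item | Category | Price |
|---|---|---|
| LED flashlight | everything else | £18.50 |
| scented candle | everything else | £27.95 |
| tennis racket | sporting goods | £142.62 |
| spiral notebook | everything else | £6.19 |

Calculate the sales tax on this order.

£16.22

LED flashlight £18.50: everything else → 9.25% + 1.25% transit = 10.5% → £1.9425
Scented candle £27.95: everything else → 9.25% + 1.25% transit = 10.5% → £2.93475
Tennis racket £142.62: sporting goods → 7.5% + 0% transit = 7.5% → £10.6965
Spiral notebook £6.19: everything else → 9.25% + 1.25% transit = 10.5% → £0.64995
Unrounded tax sum = £16.2237 → £16.22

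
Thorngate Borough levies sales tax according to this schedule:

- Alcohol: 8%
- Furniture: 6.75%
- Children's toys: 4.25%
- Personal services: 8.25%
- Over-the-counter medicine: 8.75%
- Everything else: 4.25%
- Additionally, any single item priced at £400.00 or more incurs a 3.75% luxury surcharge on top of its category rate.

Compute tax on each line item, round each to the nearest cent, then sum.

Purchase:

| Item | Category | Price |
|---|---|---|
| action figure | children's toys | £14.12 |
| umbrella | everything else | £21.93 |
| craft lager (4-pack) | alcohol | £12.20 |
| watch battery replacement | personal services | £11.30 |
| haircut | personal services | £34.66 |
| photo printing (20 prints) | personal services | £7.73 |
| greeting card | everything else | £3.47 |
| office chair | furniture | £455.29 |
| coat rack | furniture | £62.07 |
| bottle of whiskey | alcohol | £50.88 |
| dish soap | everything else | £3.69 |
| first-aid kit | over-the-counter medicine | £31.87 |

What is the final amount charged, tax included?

Action figure £14.12: children's toys → 4.25% → £0.60
Umbrella £21.93: everything else → 4.25% → £0.93
Craft lager (4-pack) £12.20: alcohol → 8% → £0.98
Watch battery replacement £11.30: personal services → 8.25% → £0.93
Haircut £34.66: personal services → 8.25% → £2.86
Photo printing (20 prints) £7.73: personal services → 8.25% → £0.64
Greeting card £3.47: everything else → 4.25% → £0.15
Office chair £455.29: furniture → 6.75% + 3.75% surcharge = 10.5% → £47.81
Coat rack £62.07: furniture → 6.75% → £4.19
Bottle of whiskey £50.88: alcohol → 8% → £4.07
Dish soap £3.69: everything else → 4.25% → £0.16
First-aid kit £31.87: over-the-counter medicine → 8.75% → £2.79
Subtotal = £709.21; tax = £66.11; total due = £775.32

£775.32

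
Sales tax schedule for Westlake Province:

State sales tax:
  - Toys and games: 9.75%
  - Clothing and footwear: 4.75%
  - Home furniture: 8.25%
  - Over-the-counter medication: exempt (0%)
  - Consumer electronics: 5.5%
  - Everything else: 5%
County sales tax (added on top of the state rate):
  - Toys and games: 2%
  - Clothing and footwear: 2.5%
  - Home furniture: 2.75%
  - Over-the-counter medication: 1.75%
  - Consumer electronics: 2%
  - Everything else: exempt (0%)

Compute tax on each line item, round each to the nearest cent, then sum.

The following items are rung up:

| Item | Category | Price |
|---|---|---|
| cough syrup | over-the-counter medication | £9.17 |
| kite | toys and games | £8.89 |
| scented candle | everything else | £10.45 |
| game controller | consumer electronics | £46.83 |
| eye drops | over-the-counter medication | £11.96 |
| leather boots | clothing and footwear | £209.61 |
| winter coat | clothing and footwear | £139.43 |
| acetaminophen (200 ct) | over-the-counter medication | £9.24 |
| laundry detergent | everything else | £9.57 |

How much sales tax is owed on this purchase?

£31.39

Cough syrup £9.17: over-the-counter medication → 0% + 1.75% county = 1.75% → £0.16
Kite £8.89: toys and games → 9.75% + 2% county = 11.75% → £1.04
Scented candle £10.45: everything else → 5% + 0% county = 5% → £0.52
Game controller £46.83: consumer electronics → 5.5% + 2% county = 7.5% → £3.51
Eye drops £11.96: over-the-counter medication → 0% + 1.75% county = 1.75% → £0.21
Leather boots £209.61: clothing and footwear → 4.75% + 2.5% county = 7.25% → £15.20
Winter coat £139.43: clothing and footwear → 4.75% + 2.5% county = 7.25% → £10.11
Acetaminophen (200 ct) £9.24: over-the-counter medication → 0% + 1.75% county = 1.75% → £0.16
Laundry detergent £9.57: everything else → 5% + 0% county = 5% → £0.48
Total tax = £0.16 + £1.04 + £0.52 + £3.51 + £0.21 + £15.20 + £10.11 + £0.16 + £0.48 = £31.39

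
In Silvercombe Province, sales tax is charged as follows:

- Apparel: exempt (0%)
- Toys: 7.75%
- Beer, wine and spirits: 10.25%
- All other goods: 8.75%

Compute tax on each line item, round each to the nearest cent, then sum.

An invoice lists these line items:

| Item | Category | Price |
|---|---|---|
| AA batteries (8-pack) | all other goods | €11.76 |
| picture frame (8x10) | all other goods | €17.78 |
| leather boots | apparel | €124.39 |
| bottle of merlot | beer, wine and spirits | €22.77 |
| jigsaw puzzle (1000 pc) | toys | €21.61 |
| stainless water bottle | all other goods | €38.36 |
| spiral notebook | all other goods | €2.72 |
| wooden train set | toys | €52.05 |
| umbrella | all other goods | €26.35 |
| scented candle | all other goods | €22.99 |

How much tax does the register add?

AA batteries (8-pack) €11.76: all other goods → 8.75% → €1.03
Picture frame (8x10) €17.78: all other goods → 8.75% → €1.56
Leather boots €124.39: apparel → 0% → €0.00
Bottle of merlot €22.77: beer, wine and spirits → 10.25% → €2.33
Jigsaw puzzle (1000 pc) €21.61: toys → 7.75% → €1.67
Stainless water bottle €38.36: all other goods → 8.75% → €3.36
Spiral notebook €2.72: all other goods → 8.75% → €0.24
Wooden train set €52.05: toys → 7.75% → €4.03
Umbrella €26.35: all other goods → 8.75% → €2.31
Scented candle €22.99: all other goods → 8.75% → €2.01
Total tax = €1.03 + €1.56 + €2.33 + €1.67 + €3.36 + €0.24 + €4.03 + €2.31 + €2.01 = €18.54

€18.54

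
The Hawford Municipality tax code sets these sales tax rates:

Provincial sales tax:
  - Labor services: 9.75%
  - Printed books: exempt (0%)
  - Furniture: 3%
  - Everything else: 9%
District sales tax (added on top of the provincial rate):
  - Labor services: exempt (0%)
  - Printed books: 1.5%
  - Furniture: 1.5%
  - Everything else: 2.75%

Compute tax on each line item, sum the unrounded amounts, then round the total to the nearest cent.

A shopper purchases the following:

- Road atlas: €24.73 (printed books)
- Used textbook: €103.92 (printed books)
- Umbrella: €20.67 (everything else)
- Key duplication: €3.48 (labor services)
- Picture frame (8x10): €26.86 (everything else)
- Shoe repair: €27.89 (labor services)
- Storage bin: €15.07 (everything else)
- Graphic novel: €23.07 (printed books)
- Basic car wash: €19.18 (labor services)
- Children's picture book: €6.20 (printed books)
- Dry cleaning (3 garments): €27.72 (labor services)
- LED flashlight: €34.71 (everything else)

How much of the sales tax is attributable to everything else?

Umbrella €20.67: everything else → 9% + 2.75% district = 11.75% → €2.428725
Picture frame (8x10) €26.86: everything else → 9% + 2.75% district = 11.75% → €3.15605
Storage bin €15.07: everything else → 9% + 2.75% district = 11.75% → €1.770725
LED flashlight €34.71: everything else → 9% + 2.75% district = 11.75% → €4.078425
Tax on everything else: unrounded sum = €11.433925 → €11.43

€11.43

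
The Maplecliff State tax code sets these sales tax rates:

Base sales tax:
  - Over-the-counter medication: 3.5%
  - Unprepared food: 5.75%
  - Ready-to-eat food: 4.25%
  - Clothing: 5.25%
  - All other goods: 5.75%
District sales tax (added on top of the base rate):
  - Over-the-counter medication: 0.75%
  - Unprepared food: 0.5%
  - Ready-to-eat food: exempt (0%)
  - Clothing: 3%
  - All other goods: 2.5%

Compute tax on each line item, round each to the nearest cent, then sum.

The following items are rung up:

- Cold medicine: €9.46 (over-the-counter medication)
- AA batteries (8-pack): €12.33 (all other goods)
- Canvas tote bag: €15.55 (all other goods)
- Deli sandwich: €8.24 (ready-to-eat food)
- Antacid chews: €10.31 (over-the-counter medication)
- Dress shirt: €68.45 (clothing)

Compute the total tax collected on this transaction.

Cold medicine €9.46: over-the-counter medication → 3.5% + 0.75% district = 4.25% → €0.40
AA batteries (8-pack) €12.33: all other goods → 5.75% + 2.5% district = 8.25% → €1.02
Canvas tote bag €15.55: all other goods → 5.75% + 2.5% district = 8.25% → €1.28
Deli sandwich €8.24: ready-to-eat food → 4.25% + 0% district = 4.25% → €0.35
Antacid chews €10.31: over-the-counter medication → 3.5% + 0.75% district = 4.25% → €0.44
Dress shirt €68.45: clothing → 5.25% + 3% district = 8.25% → €5.65
Total tax = €0.40 + €1.02 + €1.28 + €0.35 + €0.44 + €5.65 = €9.14

€9.14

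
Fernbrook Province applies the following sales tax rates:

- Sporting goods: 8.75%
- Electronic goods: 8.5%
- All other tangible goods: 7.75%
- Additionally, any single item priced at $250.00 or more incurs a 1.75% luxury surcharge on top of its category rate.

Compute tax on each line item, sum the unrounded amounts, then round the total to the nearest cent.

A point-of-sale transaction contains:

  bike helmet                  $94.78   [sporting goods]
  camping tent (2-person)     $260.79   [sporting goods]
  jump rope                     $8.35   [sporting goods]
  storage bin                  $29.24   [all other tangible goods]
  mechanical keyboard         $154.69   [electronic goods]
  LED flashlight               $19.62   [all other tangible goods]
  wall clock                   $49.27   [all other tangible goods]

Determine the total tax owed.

Bike helmet $94.78: sporting goods → 8.75% → $8.29325
Camping tent (2-person) $260.79: sporting goods → 8.75% + 1.75% surcharge = 10.5% → $27.38295
Jump rope $8.35: sporting goods → 8.75% → $0.730625
Storage bin $29.24: all other tangible goods → 7.75% → $2.2661
Mechanical keyboard $154.69: electronic goods → 8.5% → $13.14865
LED flashlight $19.62: all other tangible goods → 7.75% → $1.52055
Wall clock $49.27: all other tangible goods → 7.75% → $3.818425
Unrounded tax sum = $57.16055 → $57.16

$57.16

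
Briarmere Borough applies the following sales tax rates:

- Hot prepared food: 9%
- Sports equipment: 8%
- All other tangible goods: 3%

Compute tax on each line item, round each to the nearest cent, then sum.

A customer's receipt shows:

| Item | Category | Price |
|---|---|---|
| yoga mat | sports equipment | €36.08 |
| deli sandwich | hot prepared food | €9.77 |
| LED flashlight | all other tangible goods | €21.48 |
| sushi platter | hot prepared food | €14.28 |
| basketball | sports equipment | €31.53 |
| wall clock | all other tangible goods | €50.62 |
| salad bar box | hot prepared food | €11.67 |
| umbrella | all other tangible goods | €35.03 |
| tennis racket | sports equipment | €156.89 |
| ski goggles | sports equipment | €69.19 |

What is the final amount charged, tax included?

€466.47

Yoga mat €36.08: sports equipment → 8% → €2.89
Deli sandwich €9.77: hot prepared food → 9% → €0.88
LED flashlight €21.48: all other tangible goods → 3% → €0.64
Sushi platter €14.28: hot prepared food → 9% → €1.29
Basketball €31.53: sports equipment → 8% → €2.52
Wall clock €50.62: all other tangible goods → 3% → €1.52
Salad bar box €11.67: hot prepared food → 9% → €1.05
Umbrella €35.03: all other tangible goods → 3% → €1.05
Tennis racket €156.89: sports equipment → 8% → €12.55
Ski goggles €69.19: sports equipment → 8% → €5.54
Subtotal = €436.54; tax = €29.93; total due = €466.47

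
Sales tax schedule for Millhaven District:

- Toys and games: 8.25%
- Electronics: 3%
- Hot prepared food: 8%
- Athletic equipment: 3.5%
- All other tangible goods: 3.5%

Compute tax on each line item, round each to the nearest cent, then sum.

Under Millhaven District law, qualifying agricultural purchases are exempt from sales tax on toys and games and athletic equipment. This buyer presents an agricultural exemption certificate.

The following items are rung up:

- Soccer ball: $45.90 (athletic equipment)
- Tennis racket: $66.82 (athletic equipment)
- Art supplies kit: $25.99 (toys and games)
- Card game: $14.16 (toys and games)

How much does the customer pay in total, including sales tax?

$152.87

Soccer ball $45.90: athletic equipment, buyer-exempt → 0% → $0.00
Tennis racket $66.82: athletic equipment, buyer-exempt → 0% → $0.00
Art supplies kit $25.99: toys and games, buyer-exempt → 0% → $0.00
Card game $14.16: toys and games, buyer-exempt → 0% → $0.00
Subtotal = $152.87; tax = $0.00; total due = $152.87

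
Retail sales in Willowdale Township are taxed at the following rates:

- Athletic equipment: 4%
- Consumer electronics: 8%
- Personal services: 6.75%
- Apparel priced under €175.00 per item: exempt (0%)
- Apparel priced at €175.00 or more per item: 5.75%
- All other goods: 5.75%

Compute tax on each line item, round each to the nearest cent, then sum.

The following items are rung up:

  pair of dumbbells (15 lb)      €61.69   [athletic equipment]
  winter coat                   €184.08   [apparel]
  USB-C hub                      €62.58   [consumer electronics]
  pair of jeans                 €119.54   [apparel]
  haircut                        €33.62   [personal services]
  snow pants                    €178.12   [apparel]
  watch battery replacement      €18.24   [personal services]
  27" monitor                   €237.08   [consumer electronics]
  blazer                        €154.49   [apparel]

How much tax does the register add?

€50.77

Pair of dumbbells (15 lb) €61.69: athletic equipment → 4% → €2.47
Winter coat €184.08: apparel, €175.00 or more → 5.75% → €10.58
USB-C hub €62.58: consumer electronics → 8% → €5.01
Pair of jeans €119.54: apparel, under €175.00 → 0% → €0.00
Haircut €33.62: personal services → 6.75% → €2.27
Snow pants €178.12: apparel, €175.00 or more → 5.75% → €10.24
Watch battery replacement €18.24: personal services → 6.75% → €1.23
27" monitor €237.08: consumer electronics → 8% → €18.97
Blazer €154.49: apparel, under €175.00 → 0% → €0.00
Total tax = €2.47 + €10.58 + €5.01 + €2.27 + €10.24 + €1.23 + €18.97 = €50.77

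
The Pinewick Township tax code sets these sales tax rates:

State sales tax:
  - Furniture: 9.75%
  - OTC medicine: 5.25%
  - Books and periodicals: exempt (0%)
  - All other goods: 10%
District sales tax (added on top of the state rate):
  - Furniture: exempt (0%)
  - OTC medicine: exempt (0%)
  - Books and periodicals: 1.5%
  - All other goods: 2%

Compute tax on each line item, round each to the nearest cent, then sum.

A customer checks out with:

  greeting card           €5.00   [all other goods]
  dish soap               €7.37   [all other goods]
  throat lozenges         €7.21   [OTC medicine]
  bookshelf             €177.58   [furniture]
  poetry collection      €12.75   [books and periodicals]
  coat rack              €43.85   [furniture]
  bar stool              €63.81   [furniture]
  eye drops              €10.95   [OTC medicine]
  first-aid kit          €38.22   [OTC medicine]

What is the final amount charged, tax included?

Greeting card €5.00: all other goods → 10% + 2% district = 12% → €0.60
Dish soap €7.37: all other goods → 10% + 2% district = 12% → €0.88
Throat lozenges €7.21: OTC medicine → 5.25% + 0% district = 5.25% → €0.38
Bookshelf €177.58: furniture → 9.75% + 0% district = 9.75% → €17.31
Poetry collection €12.75: books and periodicals → 0% + 1.5% district = 1.5% → €0.19
Coat rack €43.85: furniture → 9.75% + 0% district = 9.75% → €4.28
Bar stool €63.81: furniture → 9.75% + 0% district = 9.75% → €6.22
Eye drops €10.95: OTC medicine → 5.25% + 0% district = 5.25% → €0.57
First-aid kit €38.22: OTC medicine → 5.25% + 0% district = 5.25% → €2.01
Subtotal = €366.74; tax = €32.44; total due = €399.18

€399.18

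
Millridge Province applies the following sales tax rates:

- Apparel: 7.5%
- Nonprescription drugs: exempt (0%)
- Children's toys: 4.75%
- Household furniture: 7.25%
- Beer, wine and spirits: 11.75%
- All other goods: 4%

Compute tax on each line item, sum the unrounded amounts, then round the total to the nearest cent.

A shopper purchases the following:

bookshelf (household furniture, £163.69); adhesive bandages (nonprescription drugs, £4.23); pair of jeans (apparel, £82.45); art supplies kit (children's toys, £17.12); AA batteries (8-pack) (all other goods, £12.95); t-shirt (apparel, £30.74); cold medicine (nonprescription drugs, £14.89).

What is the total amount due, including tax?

£347.76

Bookshelf £163.69: household furniture → 7.25% → £11.867525
Adhesive bandages £4.23: nonprescription drugs → 0% → £0.00
Pair of jeans £82.45: apparel → 7.5% → £6.18375
Art supplies kit £17.12: children's toys → 4.75% → £0.8132
AA batteries (8-pack) £12.95: all other goods → 4% → £0.518
T-shirt £30.74: apparel → 7.5% → £2.3055
Cold medicine £14.89: nonprescription drugs → 0% → £0.00
Subtotal = £326.07; unrounded tax = £21.687975 → £21.69; total due = £347.76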